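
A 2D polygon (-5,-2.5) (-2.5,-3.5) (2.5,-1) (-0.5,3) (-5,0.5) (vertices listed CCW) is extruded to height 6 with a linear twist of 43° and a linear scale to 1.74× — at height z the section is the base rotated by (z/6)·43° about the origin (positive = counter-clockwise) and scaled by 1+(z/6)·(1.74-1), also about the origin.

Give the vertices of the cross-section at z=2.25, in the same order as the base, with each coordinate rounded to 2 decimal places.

t = z/height = 2.25/6 = 0.375
s = 1 + (scale-1)·z/height = 1 + (1.74-1)·2.25/6 = 1.277500
θ = twist·z/height = 43°·2.25/6 = 16.1250° = 0.281434 rad
cos θ = 0.960658, sin θ = 0.277734 (intermediates below are computed at full precision and shown rounded to 5 d.p.)
v1: (-5,-2.5) → rotate → (-4.10896,-3.79031) → ×s → (-5.24919,-4.84213) → (-5.25,-4.84)
v2: (-2.5,-3.5) → rotate → (-1.42958,-4.05664) → ×s → (-1.82628,-5.18235) → (-1.83,-5.18)
v3: (2.5,-1) → rotate → (2.67938,-0.26632) → ×s → (3.42291,-0.34023) → (3.42,-0.34)
v4: (-0.5,3) → rotate → (-1.31353,2.74311) → ×s → (-1.67804,3.50432) → (-1.68,3.50)
v5: (-5,0.5) → rotate → (-4.94216,-0.90834) → ×s → (-6.31361,-1.16040) → (-6.31,-1.16)

Cross-section at z=2.25: (-5.25,-4.84) (-1.83,-5.18) (3.42,-0.34) (-1.68,3.50) (-6.31,-1.16)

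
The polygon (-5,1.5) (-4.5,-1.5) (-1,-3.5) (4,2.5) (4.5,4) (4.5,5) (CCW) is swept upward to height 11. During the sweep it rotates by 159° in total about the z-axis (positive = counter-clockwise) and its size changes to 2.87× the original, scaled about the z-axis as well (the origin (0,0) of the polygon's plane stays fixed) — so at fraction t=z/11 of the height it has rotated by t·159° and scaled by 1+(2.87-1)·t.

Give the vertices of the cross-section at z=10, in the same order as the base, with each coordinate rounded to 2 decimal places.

Cross-section at z=10: (8.65,-11.13) (12.25,-3.75) (7.68,6.13) (-12.71,0.77) (-16.16,-1.75) (-17.73,-3.95)

t = z/height = 10/11 = 0.909091
s = 1 + (scale-1)·z/height = 1 + (2.87-1)·10/11 = 2.700000
θ = twist·z/height = 159°·10/11 = 144.5455° = 2.522794 rad
cos θ = -0.814576, sin θ = 0.580057 (intermediates below are computed at full precision and shown rounded to 5 d.p.)
v1: (-5,1.5) → rotate → (3.20279,-4.12215) → ×s → (8.64754,-11.12980) → (8.65,-11.13)
v2: (-4.5,-1.5) → rotate → (4.53568,-1.38839) → ×s → (12.24633,-3.74866) → (12.25,-3.75)
v3: (-1,-3.5) → rotate → (2.84478,2.27096) → ×s → (7.68089,6.13159) → (7.68,6.13)
v4: (4,2.5) → rotate → (-4.70845,0.28379) → ×s → (-12.71280,0.76623) → (-12.71,0.77)
v5: (4.5,4) → rotate → (-5.98582,-0.64805) → ×s → (-16.16171,-1.74973) → (-16.16,-1.75)
v6: (4.5,5) → rotate → (-6.56588,-1.46262) → ×s → (-17.72787,-3.94908) → (-17.73,-3.95)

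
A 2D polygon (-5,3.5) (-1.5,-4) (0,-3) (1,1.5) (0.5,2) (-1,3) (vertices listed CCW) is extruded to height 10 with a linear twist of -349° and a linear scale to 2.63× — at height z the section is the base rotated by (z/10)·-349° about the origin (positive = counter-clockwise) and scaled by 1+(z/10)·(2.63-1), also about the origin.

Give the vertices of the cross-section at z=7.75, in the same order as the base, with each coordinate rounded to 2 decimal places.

Cross-section at z=7.75: (-8.01,-11.25) (9.02,-3.47) (6.79,-0.06) (-3.38,2.29) (-4.52,1.17) (-6.81,-2.21)

t = z/height = 7.75/10 = 0.775
s = 1 + (scale-1)·z/height = 1 + (2.63-1)·7.75/10 = 2.263250
θ = twist·z/height = -349°·7.75/10 = -270.4750° = -4.720679 rad
cos θ = 0.008290, sin θ = 0.999966 (intermediates below are computed at full precision and shown rounded to 5 d.p.)
v1: (-5,3.5) → rotate → (-3.54133,-4.97081) → ×s → (-8.01492,-11.25019) → (-8.01,-11.25)
v2: (-1.5,-4) → rotate → (3.98743,-1.53311) → ×s → (9.02454,-3.46981) → (9.02,-3.47)
v3: (0,-3) → rotate → (2.99990,-0.02487) → ×s → (6.78952,-0.05629) → (6.79,-0.06)
v4: (1,1.5) → rotate → (-1.49166,1.01240) → ×s → (-3.37600,2.29132) → (-3.38,2.29)
v5: (0.5,2) → rotate → (-1.99579,0.51656) → ×s → (-4.51696,1.16911) → (-4.52,1.17)
v6: (-1,3) → rotate → (-3.00819,-0.97509) → ×s → (-6.80828,-2.20688) → (-6.81,-2.21)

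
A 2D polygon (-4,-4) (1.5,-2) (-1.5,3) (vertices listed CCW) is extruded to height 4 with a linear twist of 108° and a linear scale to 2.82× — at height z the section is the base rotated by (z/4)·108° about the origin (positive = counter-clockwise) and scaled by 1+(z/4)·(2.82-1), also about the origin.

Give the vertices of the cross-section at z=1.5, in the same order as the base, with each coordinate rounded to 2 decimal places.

Cross-section at z=1.5: (-0.75,-9.49) (4.10,-0.92) (-5.20,2.20)

t = z/height = 1.5/4 = 0.375
s = 1 + (scale-1)·z/height = 1 + (2.82-1)·1.5/4 = 1.682500
θ = twist·z/height = 108°·1.5/4 = 40.5000° = 0.706858 rad
cos θ = 0.760406, sin θ = 0.649448 (intermediates below are computed at full precision and shown rounded to 5 d.p.)
v1: (-4,-4) → rotate → (-0.44383,-5.63942) → ×s → (-0.74675,-9.48832) → (-0.75,-9.49)
v2: (1.5,-2) → rotate → (2.43951,-0.54664) → ×s → (4.10447,-0.91972) → (4.10,-0.92)
v3: (-1.5,3) → rotate → (-3.08895,1.30705) → ×s → (-5.19716,2.19910) → (-5.20,2.20)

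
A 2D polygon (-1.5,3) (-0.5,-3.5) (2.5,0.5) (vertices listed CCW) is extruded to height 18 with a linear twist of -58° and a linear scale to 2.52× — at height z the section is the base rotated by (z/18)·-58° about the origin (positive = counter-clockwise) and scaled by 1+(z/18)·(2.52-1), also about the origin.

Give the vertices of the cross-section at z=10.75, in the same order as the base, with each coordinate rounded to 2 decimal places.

t = z/height = 10.75/18 = 0.597222
s = 1 + (scale-1)·z/height = 1 + (2.52-1)·10.75/18 = 1.907778
θ = twist·z/height = -58°·10.75/18 = -34.6389° = -0.604563 rad
cos θ = 0.822751, sin θ = -0.568402 (intermediates below are computed at full precision and shown rounded to 5 d.p.)
v1: (-1.5,3) → rotate → (0.47108,3.32086) → ×s → (0.89872,6.33545) → (0.90,6.34)
v2: (-0.5,-3.5) → rotate → (-2.40078,-2.59543) → ×s → (-4.58016,-4.95150) → (-4.58,-4.95)
v3: (2.5,0.5) → rotate → (2.34108,-1.00963) → ×s → (4.46626,-1.92615) → (4.47,-1.93)

Cross-section at z=10.75: (0.90,6.34) (-4.58,-4.95) (4.47,-1.93)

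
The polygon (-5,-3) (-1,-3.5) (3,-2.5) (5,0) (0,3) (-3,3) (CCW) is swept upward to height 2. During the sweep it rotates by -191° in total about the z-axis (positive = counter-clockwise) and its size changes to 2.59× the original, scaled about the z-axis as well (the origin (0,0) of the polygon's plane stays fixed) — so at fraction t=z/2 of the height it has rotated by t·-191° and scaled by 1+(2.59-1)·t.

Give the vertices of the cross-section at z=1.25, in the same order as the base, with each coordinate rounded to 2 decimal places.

t = z/height = 1.25/2 = 0.625
s = 1 + (scale-1)·z/height = 1 + (2.59-1)·1.25/2 = 1.993750
θ = twist·z/height = -191°·1.25/2 = -119.3750° = -2.083487 rad
cos θ = -0.490524, sin θ = -0.871428 (intermediates below are computed at full precision and shown rounded to 5 d.p.)
v1: (-5,-3) → rotate → (-0.16167,5.82871) → ×s → (-0.32232,11.62099) → (-0.32,11.62)
v2: (-1,-3.5) → rotate → (-2.55947,2.58826) → ×s → (-5.10295,5.16034) → (-5.10,5.16)
v3: (3,-2.5) → rotate → (-3.65014,-1.38797) → ×s → (-7.27747,-2.76727) → (-7.28,-2.77)
v4: (5,0) → rotate → (-2.45262,-4.35714) → ×s → (-4.88991,-8.68705) → (-4.89,-8.69)
v5: (0,3) → rotate → (2.61428,-1.47157) → ×s → (5.21223,-2.93394) → (5.21,-2.93)
v6: (-3,3) → rotate → (4.08585,1.14271) → ×s → (8.14617,2.27828) → (8.15,2.28)

Cross-section at z=1.25: (-0.32,11.62) (-5.10,5.16) (-7.28,-2.77) (-4.89,-8.69) (5.21,-2.93) (8.15,2.28)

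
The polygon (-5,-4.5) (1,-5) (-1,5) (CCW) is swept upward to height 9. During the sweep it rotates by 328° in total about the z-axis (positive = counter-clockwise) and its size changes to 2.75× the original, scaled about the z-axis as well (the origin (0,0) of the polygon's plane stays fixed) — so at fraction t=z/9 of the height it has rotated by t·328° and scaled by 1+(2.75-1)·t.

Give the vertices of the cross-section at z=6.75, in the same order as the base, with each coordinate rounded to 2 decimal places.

Cross-section at z=6.75: (-4.80,14.80) (-11.50,2.59) (11.50,-2.59)

t = z/height = 6.75/9 = 0.75
s = 1 + (scale-1)·z/height = 1 + (2.75-1)·6.75/9 = 2.312500
θ = twist·z/height = 328°·6.75/9 = 246.0000° = 4.293510 rad
cos θ = -0.406737, sin θ = -0.913545 (intermediates below are computed at full precision and shown rounded to 5 d.p.)
v1: (-5,-4.5) → rotate → (-2.07727,6.39804) → ×s → (-4.80369,14.79547) → (-4.80,14.80)
v2: (1,-5) → rotate → (-4.97446,1.12014) → ×s → (-11.50345,2.59032) → (-11.50,2.59)
v3: (-1,5) → rotate → (4.97446,-1.12014) → ×s → (11.50345,-2.59032) → (11.50,-2.59)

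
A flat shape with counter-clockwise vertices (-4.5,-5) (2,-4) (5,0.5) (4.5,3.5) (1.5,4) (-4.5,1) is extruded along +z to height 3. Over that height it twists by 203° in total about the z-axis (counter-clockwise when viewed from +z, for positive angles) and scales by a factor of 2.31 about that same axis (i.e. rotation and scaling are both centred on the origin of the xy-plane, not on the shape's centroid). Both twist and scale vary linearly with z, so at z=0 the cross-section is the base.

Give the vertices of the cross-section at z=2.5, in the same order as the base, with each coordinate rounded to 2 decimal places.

Cross-section at z=2.5: (11.21,8.50) (-2.54,9.00) (-10.47,0.94) (-10.62,-5.42) (-4.65,-7.63) (8.85,-3.82)

t = z/height = 2.5/3 = 0.833333
s = 1 + (scale-1)·z/height = 1 + (2.31-1)·2.5/3 = 2.091667
θ = twist·z/height = 203°·2.5/3 = 169.1667° = 2.952515 rad
cos θ = -0.982178, sin θ = 0.187953 (intermediates below are computed at full precision and shown rounded to 5 d.p.)
v1: (-4.5,-5) → rotate → (5.35957,4.06510) → ×s → (11.21042,8.50284) → (11.21,8.50)
v2: (2,-4) → rotate → (-1.21255,4.30462) → ×s → (-2.53624,9.00383) → (-2.54,9.00)
v3: (5,0.5) → rotate → (-5.00487,0.44867) → ×s → (-10.46851,0.93848) → (-10.47,0.94)
v4: (4.5,3.5) → rotate → (-5.07764,-2.59184) → ×s → (-10.62072,-5.42126) → (-10.62,-5.42)
v5: (1.5,4) → rotate → (-2.22508,-3.64678) → ×s → (-4.65412,-7.62785) → (-4.65,-7.63)
v6: (-4.5,1) → rotate → (4.23185,-1.82797) → ×s → (8.85162,-3.82349) → (8.85,-3.82)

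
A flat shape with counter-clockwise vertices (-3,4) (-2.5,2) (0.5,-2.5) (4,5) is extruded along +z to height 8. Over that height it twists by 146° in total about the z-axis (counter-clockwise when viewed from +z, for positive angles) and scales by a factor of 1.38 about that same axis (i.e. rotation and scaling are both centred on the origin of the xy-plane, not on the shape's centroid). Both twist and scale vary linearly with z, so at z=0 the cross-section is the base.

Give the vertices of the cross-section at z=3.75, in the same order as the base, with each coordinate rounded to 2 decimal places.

t = z/height = 3.75/8 = 0.46875
s = 1 + (scale-1)·z/height = 1 + (1.38-1)·3.75/8 = 1.178125
θ = twist·z/height = 146°·3.75/8 = 68.4375° = 1.194460 rad
cos θ = 0.367516, sin θ = 0.930017 (intermediates below are computed at full precision and shown rounded to 5 d.p.)
v1: (-3,4) → rotate → (-4.82262,-1.31999) → ×s → (-5.68165,-1.55511) → (-5.68,-1.56)
v2: (-2.5,2) → rotate → (-2.77882,-1.59001) → ×s → (-3.27380,-1.87323) → (-3.27,-1.87)
v3: (0.5,-2.5) → rotate → (2.50880,-0.45378) → ×s → (2.95568,-0.53461) → (2.96,-0.53)
v4: (4,5) → rotate → (-3.18002,5.55765) → ×s → (-3.74646,6.54760) → (-3.75,6.55)

Cross-section at z=3.75: (-5.68,-1.56) (-3.27,-1.87) (2.96,-0.53) (-3.75,6.55)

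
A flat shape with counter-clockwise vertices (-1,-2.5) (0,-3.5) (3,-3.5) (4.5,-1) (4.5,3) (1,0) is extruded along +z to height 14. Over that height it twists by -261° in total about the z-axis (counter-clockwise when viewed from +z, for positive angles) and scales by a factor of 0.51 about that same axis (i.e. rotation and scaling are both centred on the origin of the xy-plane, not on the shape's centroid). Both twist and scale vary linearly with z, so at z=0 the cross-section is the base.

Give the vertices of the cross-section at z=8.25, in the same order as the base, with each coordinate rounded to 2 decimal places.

Cross-section at z=8.25: (-0.15,1.91) (-1.10,2.23) (-3.01,1.29) (-3.19,-0.77) (-1.93,-3.33) (-0.64,-0.31)

t = z/height = 8.25/14 = 0.589286
s = 1 + (scale-1)·z/height = 1 + (0.51-1)·8.25/14 = 0.711250
θ = twist·z/height = -261°·8.25/14 = -153.8036° = -2.684379 rad
cos θ = -0.897286, sin θ = -0.441450 (intermediates below are computed at full precision and shown rounded to 5 d.p.)
v1: (-1,-2.5) → rotate → (-0.20634,2.68466) → ×s → (-0.14676,1.90947) → (-0.15,1.91)
v2: (0,-3.5) → rotate → (-1.54507,3.14050) → ×s → (-1.09893,2.23368) → (-1.10,2.23)
v3: (3,-3.5) → rotate → (-4.23693,1.81615) → ×s → (-3.01352,1.29174) → (-3.01,1.29)
v4: (4.5,-1) → rotate → (-4.47924,-1.08924) → ×s → (-3.18586,-0.77472) → (-3.19,-0.77)
v5: (4.5,3) → rotate → (-2.71344,-4.67838) → ×s → (-1.92993,-3.32750) → (-1.93,-3.33)
v6: (1,0) → rotate → (-0.89729,-0.44145) → ×s → (-0.63819,-0.31398) → (-0.64,-0.31)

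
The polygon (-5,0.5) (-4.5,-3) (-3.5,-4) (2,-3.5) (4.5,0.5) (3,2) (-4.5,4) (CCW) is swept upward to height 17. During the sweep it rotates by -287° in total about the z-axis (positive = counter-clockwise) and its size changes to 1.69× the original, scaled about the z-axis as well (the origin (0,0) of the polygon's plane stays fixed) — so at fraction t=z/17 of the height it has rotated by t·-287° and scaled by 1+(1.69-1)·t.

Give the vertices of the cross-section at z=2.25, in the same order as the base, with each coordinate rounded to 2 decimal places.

Cross-section at z=2.25: (-3.96,3.79) (-5.89,0.44) (-5.70,-1.09) (-0.63,-4.35) (4.21,-2.59) (3.92,-0.29) (-1.18,6.46)

t = z/height = 2.25/17 = 0.132353
s = 1 + (scale-1)·z/height = 1 + (1.69-1)·2.25/17 = 1.091324
θ = twist·z/height = -287°·2.25/17 = -37.9853° = -0.662968 rad
cos θ = 0.788169, sin θ = -0.615459 (intermediates below are computed at full precision and shown rounded to 5 d.p.)
v1: (-5,0.5) → rotate → (-3.63311,3.47138) → ×s → (-3.96490,3.78840) → (-3.96,3.79)
v2: (-4.5,-3) → rotate → (-5.39314,0.40506) → ×s → (-5.88566,0.44205) → (-5.89,0.44)
v3: (-3.5,-4) → rotate → (-5.22043,-0.99857) → ×s → (-5.69718,-1.08976) → (-5.70,-1.09)
v4: (2,-3.5) → rotate → (-0.57777,-3.98951) → ×s → (-0.63053,-4.35385) → (-0.63,-4.35)
v5: (4.5,0.5) → rotate → (3.85449,-2.37548) → ×s → (4.20649,-2.59242) → (4.21,-2.59)
v6: (3,2) → rotate → (3.59542,-0.27004) → ×s → (3.92377,-0.29470) → (3.92,-0.29)
v7: (-4.5,4) → rotate → (-1.08492,5.92224) → ×s → (-1.18400,6.46308) → (-1.18,6.46)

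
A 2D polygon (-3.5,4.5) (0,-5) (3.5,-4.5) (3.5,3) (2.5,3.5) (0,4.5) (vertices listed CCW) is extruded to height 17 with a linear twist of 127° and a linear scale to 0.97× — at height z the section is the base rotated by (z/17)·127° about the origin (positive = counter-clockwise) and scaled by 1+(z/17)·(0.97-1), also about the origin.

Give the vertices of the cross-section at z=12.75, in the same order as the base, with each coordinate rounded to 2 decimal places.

Cross-section at z=12.75: (-4.07,-3.81) (4.87,0.45) (4.07,3.81) (-3.23,3.14) (-3.63,2.12) (-4.38,-0.40)

t = z/height = 12.75/17 = 0.75
s = 1 + (scale-1)·z/height = 1 + (0.97-1)·12.75/17 = 0.977500
θ = twist·z/height = 127°·12.75/17 = 95.2500° = 1.662426 rad
cos θ = -0.091502, sin θ = 0.995805 (intermediates below are computed at full precision and shown rounded to 5 d.p.)
v1: (-3.5,4.5) → rotate → (-4.16087,-3.89707) → ×s → (-4.06725,-3.80939) → (-4.07,-3.81)
v2: (0,-5) → rotate → (4.97902,0.45751) → ×s → (4.86700,0.44721) → (4.87,0.45)
v3: (3.5,-4.5) → rotate → (4.16087,3.89707) → ×s → (4.06725,3.80939) → (4.07,3.81)
v4: (3.5,3) → rotate → (-3.30767,3.21081) → ×s → (-3.23325,3.13857) → (-3.23,3.14)
v5: (2.5,3.5) → rotate → (-3.71407,2.16926) → ×s → (-3.63050,2.12045) → (-3.63,2.12)
v6: (0,4.5) → rotate → (-4.48112,-0.41176) → ×s → (-4.38030,-0.40249) → (-4.38,-0.40)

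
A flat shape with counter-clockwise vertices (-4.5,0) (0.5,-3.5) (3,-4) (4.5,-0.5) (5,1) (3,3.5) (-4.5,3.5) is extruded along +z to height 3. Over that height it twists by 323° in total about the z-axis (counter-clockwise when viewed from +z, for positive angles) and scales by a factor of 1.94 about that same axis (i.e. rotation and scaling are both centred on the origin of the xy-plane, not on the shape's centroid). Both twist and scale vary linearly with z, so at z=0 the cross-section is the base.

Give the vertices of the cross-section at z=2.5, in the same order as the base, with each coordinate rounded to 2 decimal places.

Cross-section at z=2.5: (0.12,8.02) (-6.25,-0.80) (-7.21,-5.25) (-1.01,-8.01) (1.65,-8.94) (6.16,-5.44) (6.36,7.93)

t = z/height = 2.5/3 = 0.833333
s = 1 + (scale-1)·z/height = 1 + (1.94-1)·2.5/3 = 1.783333
θ = twist·z/height = 323°·2.5/3 = 269.1667° = 4.697845 rad
cos θ = -0.014544, sin θ = -0.999894 (intermediates below are computed at full precision and shown rounded to 5 d.p.)
v1: (-4.5,0) → rotate → (0.06545,4.49952) → ×s → (0.11671,8.02415) → (0.12,8.02)
v2: (0.5,-3.5) → rotate → (-3.50690,-0.44904) → ×s → (-6.25397,-0.80079) → (-6.25,-0.80)
v3: (3,-4) → rotate → (-4.04321,-2.94151) → ×s → (-7.21039,-5.24569) → (-7.21,-5.25)
v4: (4.5,-0.5) → rotate → (-0.56539,-4.49225) → ×s → (-1.00829,-8.01118) → (-1.01,-8.01)
v5: (5,1) → rotate → (0.92717,-5.01402) → ×s → (1.65346,-8.94166) → (1.65,-8.94)
v6: (3,3.5) → rotate → (3.45600,-3.05059) → ×s → (6.16320,-5.44021) → (6.16,-5.44)
v7: (-4.5,3.5) → rotate → (3.56508,4.44862) → ×s → (6.35772,7.93337) → (6.36,7.93)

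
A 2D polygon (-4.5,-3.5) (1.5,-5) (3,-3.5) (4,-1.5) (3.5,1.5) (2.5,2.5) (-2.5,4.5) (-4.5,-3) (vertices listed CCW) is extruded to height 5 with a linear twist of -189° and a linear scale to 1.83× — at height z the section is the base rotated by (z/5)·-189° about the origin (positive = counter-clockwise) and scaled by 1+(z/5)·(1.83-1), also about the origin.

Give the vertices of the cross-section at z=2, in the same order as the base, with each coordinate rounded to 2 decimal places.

t = z/height = 2/5 = 0.4
s = 1 + (scale-1)·z/height = 1 + (1.83-1)·2/5 = 1.332000
θ = twist·z/height = -189°·2/5 = -75.6000° = -1.319469 rad
cos θ = 0.248690, sin θ = -0.968583 (intermediates below are computed at full precision and shown rounded to 5 d.p.)
v1: (-4.5,-3.5) → rotate → (-4.50915,3.48821) → ×s → (-6.00618,4.64630) → (-6.01,4.65)
v2: (1.5,-5) → rotate → (-4.46988,-2.69632) → ×s → (-5.95388,-3.59150) → (-5.95,-3.59)
v3: (3,-3.5) → rotate → (-2.64397,-3.77616) → ×s → (-3.52177,-5.02985) → (-3.52,-5.03)
v4: (4,-1.5) → rotate → (-0.45812,-4.24737) → ×s → (-0.61021,-5.65749) → (-0.61,-5.66)
v5: (3.5,1.5) → rotate → (2.32329,-3.01701) → ×s → (3.09462,-4.01865) → (3.09,-4.02)
v6: (2.5,2.5) → rotate → (3.04318,-1.79973) → ×s → (4.05352,-2.39724) → (4.05,-2.40)
v7: (-2.5,4.5) → rotate → (3.73690,3.54056) → ×s → (4.97755,4.71603) → (4.98,4.72)
v8: (-4.5,-3) → rotate → (-4.02485,3.61255) → ×s → (-5.36111,4.81192) → (-5.36,4.81)

Cross-section at z=2: (-6.01,4.65) (-5.95,-3.59) (-3.52,-5.03) (-0.61,-5.66) (3.09,-4.02) (4.05,-2.40) (4.98,4.72) (-5.36,4.81)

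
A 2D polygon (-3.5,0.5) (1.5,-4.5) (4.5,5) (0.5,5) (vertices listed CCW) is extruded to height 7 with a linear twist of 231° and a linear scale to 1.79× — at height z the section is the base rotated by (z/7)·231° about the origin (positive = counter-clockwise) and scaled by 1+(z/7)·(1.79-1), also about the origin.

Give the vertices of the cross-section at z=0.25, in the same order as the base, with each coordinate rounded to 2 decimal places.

t = z/height = 0.25/7 = 0.0357143
s = 1 + (scale-1)·z/height = 1 + (1.79-1)·0.25/7 = 1.028214
θ = twist·z/height = 231°·0.25/7 = 8.2500° = 0.143990 rad
cos θ = 0.989651, sin θ = 0.143493 (intermediates below are computed at full precision and shown rounded to 5 d.p.)
v1: (-3.5,0.5) → rotate → (-3.53553,-0.00740) → ×s → (-3.63528,-0.00761) → (-3.64,-0.01)
v2: (1.5,-4.5) → rotate → (2.13019,-4.23819) → ×s → (2.19030,-4.35777) → (2.19,-4.36)
v3: (4.5,5) → rotate → (3.73597,5.59397) → ×s → (3.84138,5.75180) → (3.84,5.75)
v4: (0.5,5) → rotate → (-0.22264,5.02000) → ×s → (-0.22892,5.16164) → (-0.23,5.16)

Cross-section at z=0.25: (-3.64,-0.01) (2.19,-4.36) (3.84,5.75) (-0.23,5.16)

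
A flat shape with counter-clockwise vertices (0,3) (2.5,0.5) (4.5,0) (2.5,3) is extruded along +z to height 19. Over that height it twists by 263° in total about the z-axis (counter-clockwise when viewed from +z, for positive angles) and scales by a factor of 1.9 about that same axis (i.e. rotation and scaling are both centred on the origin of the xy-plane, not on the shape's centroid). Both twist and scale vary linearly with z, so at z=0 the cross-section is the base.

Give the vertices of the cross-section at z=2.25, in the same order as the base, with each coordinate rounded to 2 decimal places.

Cross-section at z=2.25: (-1.72,2.84) (2.08,1.90) (4.26,2.58) (0.65,4.27)

t = z/height = 2.25/19 = 0.118421
s = 1 + (scale-1)·z/height = 1 + (1.9-1)·2.25/19 = 1.106579
θ = twist·z/height = 263°·2.25/19 = 31.1447° = 0.543578 rad
cos θ = 0.855864, sin θ = 0.517202 (intermediates below are computed at full precision and shown rounded to 5 d.p.)
v1: (0,3) → rotate → (-1.55161,2.56759) → ×s → (-1.71697,2.84124) → (-1.72,2.84)
v2: (2.5,0.5) → rotate → (1.88106,1.72094) → ×s → (2.08154,1.90435) → (2.08,1.90)
v3: (4.5,0) → rotate → (3.85139,2.32741) → ×s → (4.26186,2.57546) → (4.26,2.58)
v4: (2.5,3) → rotate → (0.58805,3.86059) → ×s → (0.65073,4.27205) → (0.65,4.27)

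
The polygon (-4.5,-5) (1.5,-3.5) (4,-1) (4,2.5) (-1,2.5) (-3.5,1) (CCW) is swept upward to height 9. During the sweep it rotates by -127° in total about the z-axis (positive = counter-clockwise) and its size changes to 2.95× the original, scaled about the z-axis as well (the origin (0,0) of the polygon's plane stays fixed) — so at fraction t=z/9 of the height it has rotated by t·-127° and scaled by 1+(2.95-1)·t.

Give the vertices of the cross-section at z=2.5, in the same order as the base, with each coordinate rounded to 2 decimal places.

t = z/height = 2.5/9 = 0.277778
s = 1 + (scale-1)·z/height = 1 + (2.95-1)·2.5/9 = 1.541667
θ = twist·z/height = -127°·2.5/9 = -35.2778° = -0.615713 rad
cos θ = 0.816362, sin θ = -0.577541 (intermediates below are computed at full precision and shown rounded to 5 d.p.)
v1: (-4.5,-5) → rotate → (-6.56133,-1.48287) → ×s → (-10.11539,-2.28610) → (-10.12,-2.29)
v2: (1.5,-3.5) → rotate → (-0.79685,-3.72358) → ×s → (-1.22848,-5.74052) → (-1.23,-5.74)
v3: (4,-1) → rotate → (2.68791,-3.12653) → ×s → (4.14385,-4.82006) → (4.14,-4.82)
v4: (4,2.5) → rotate → (4.70930,-0.26926) → ×s → (7.26017,-0.41511) → (7.26,-0.42)
v5: (-1,2.5) → rotate → (0.62749,2.61845) → ×s → (0.96738,4.03677) → (0.97,4.04)
v6: (-3.5,1) → rotate → (-2.27972,2.83776) → ×s → (-3.51458,4.37487) → (-3.51,4.37)

Cross-section at z=2.5: (-10.12,-2.29) (-1.23,-5.74) (4.14,-4.82) (7.26,-0.42) (0.97,4.04) (-3.51,4.37)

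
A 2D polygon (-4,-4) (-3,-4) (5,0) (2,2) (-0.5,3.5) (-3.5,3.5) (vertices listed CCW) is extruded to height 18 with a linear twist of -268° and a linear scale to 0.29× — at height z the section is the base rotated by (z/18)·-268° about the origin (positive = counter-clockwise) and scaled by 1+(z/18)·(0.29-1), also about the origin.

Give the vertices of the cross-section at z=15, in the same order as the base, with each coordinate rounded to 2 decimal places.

t = z/height = 15/18 = 0.833333
s = 1 + (scale-1)·z/height = 1 + (0.29-1)·15/18 = 0.408333
θ = twist·z/height = -268°·15/18 = -223.3333° = -3.897902 rad
cos θ = -0.727374, sin θ = 0.686242 (intermediates below are computed at full precision and shown rounded to 5 d.p.)
v1: (-4,-4) → rotate → (5.65446,0.16453) → ×s → (2.30890,0.06718) → (2.31,0.07)
v2: (-3,-4) → rotate → (4.92709,0.85077) → ×s → (2.01189,0.34740) → (2.01,0.35)
v3: (5,0) → rotate → (-3.63687,3.43121) → ×s → (-1.48505,1.40108) → (-1.49,1.40)
v4: (2,2) → rotate → (-2.82723,-0.08226) → ×s → (-1.15445,-0.03359) → (-1.15,-0.03)
v5: (-0.5,3.5) → rotate → (-2.03816,-2.88893) → ×s → (-0.83225,-1.17965) → (-0.83,-1.18)
v6: (-3.5,3.5) → rotate → (0.14396,-4.94765) → ×s → (0.05878,-2.02029) → (0.06,-2.02)

Cross-section at z=15: (2.31,0.07) (2.01,0.35) (-1.49,1.40) (-1.15,-0.03) (-0.83,-1.18) (0.06,-2.02)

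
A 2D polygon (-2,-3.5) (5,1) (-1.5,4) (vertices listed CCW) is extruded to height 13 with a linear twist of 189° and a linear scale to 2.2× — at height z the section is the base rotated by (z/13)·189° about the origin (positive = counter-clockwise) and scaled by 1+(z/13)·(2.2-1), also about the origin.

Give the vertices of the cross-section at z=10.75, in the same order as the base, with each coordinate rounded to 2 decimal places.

Cross-section at z=10.75: (6.45,4.78) (-9.92,2.18) (-0.47,-8.50)

t = z/height = 10.75/13 = 0.826923
s = 1 + (scale-1)·z/height = 1 + (2.2-1)·10.75/13 = 1.992308
θ = twist·z/height = 189°·10.75/13 = 156.2885° = 2.727748 rad
cos θ = -0.915582, sin θ = 0.402132 (intermediates below are computed at full precision and shown rounded to 5 d.p.)
v1: (-2,-3.5) → rotate → (3.23863,2.40027) → ×s → (6.45234,4.78208) → (6.45,4.78)
v2: (5,1) → rotate → (-4.98004,1.09508) → ×s → (-9.92177,2.18173) → (-9.92,2.18)
v3: (-1.5,4) → rotate → (-0.23516,-4.26552) → ×s → (-0.46850,-8.49824) → (-0.47,-8.50)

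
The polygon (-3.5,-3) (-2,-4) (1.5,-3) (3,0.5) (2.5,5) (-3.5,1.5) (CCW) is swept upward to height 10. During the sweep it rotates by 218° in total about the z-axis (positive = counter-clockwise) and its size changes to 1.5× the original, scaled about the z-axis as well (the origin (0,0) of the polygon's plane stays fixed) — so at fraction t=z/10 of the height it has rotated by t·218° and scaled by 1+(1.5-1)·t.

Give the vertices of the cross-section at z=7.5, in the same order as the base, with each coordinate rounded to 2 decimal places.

Cross-section at z=7.5: (5.79,2.59) (4.20,4.49) (-0.81,4.54) (-4.15,0.51) (-5.25,-5.62) (4.03,-3.34)

t = z/height = 7.5/10 = 0.75
s = 1 + (scale-1)·z/height = 1 + (1.5-1)·7.5/10 = 1.375000
θ = twist·z/height = 218°·7.5/10 = 163.5000° = 2.853613 rad
cos θ = -0.958820, sin θ = 0.284015 (intermediates below are computed at full precision and shown rounded to 5 d.p.)
v1: (-3.5,-3) → rotate → (4.20792,1.88241) → ×s → (5.78588,2.58831) → (5.79,2.59)
v2: (-2,-4) → rotate → (3.05370,3.26725) → ×s → (4.19884,4.49247) → (4.20,4.49)
v3: (1.5,-3) → rotate → (-0.58618,3.30248) → ×s → (-0.80600,4.54091) → (-0.81,4.54)
v4: (3,0.5) → rotate → (-3.01847,0.37264) → ×s → (-4.15039,0.51237) → (-4.15,0.51)
v5: (2.5,5) → rotate → (-3.81713,-4.08406) → ×s → (-5.24855,-5.61558) → (-5.25,-5.62)
v6: (-3.5,1.5) → rotate → (2.92985,-2.43228) → ×s → (4.02854,-3.34439) → (4.03,-3.34)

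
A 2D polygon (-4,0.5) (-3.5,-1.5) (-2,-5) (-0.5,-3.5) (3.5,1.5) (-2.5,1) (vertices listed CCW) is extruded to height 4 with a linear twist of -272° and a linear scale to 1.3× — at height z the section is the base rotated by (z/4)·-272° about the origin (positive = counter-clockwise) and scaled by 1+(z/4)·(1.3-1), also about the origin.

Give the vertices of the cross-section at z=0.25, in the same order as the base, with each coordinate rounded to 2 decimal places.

t = z/height = 0.25/4 = 0.0625
s = 1 + (scale-1)·z/height = 1 + (1.3-1)·0.25/4 = 1.018750
θ = twist·z/height = -272°·0.25/4 = -17.0000° = -0.296706 rad
cos θ = 0.956305, sin θ = -0.292372 (intermediates below are computed at full precision and shown rounded to 5 d.p.)
v1: (-4,0.5) → rotate → (-3.67903,1.64764) → ×s → (-3.74802,1.67853) → (-3.75,1.68)
v2: (-3.5,-1.5) → rotate → (-3.78562,-0.41116) → ×s → (-3.85660,-0.41887) → (-3.86,-0.42)
v3: (-2,-5) → rotate → (-3.37447,-4.19678) → ×s → (-3.43774,-4.27547) → (-3.44,-4.28)
v4: (-0.5,-3.5) → rotate → (-1.50145,-3.20088) → ×s → (-1.52961,-3.26090) → (-1.53,-3.26)
v5: (3.5,1.5) → rotate → (3.78562,0.41116) → ×s → (3.85660,0.41887) → (3.86,0.42)
v6: (-2.5,1) → rotate → (-2.09839,1.68723) → ×s → (-2.13774,1.71887) → (-2.14,1.72)

Cross-section at z=0.25: (-3.75,1.68) (-3.86,-0.42) (-3.44,-4.28) (-1.53,-3.26) (3.86,0.42) (-2.14,1.72)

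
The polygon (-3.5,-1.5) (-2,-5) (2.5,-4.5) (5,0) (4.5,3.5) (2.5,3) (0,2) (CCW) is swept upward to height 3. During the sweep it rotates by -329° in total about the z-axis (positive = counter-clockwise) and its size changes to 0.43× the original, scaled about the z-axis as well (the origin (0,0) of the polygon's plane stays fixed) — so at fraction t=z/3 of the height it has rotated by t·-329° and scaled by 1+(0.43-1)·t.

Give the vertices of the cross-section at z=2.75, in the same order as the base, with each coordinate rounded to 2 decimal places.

Cross-section at z=2.75: (-0.27,-1.80) (1.53,-2.06) (2.46,-0.11) (1.25,2.03) (-0.30,2.71) (-0.60,1.77) (-0.81,0.50)

t = z/height = 2.75/3 = 0.916667
s = 1 + (scale-1)·z/height = 1 + (0.43-1)·2.75/3 = 0.477500
θ = twist·z/height = -329°·2.75/3 = -301.5833° = -5.263622 rad
cos θ = 0.523738, sin θ = 0.851879 (intermediates below are computed at full precision and shown rounded to 5 d.p.)
v1: (-3.5,-1.5) → rotate → (-0.55526,-3.76718) → ×s → (-0.26514,-1.79883) → (-0.27,-1.80)
v2: (-2,-5) → rotate → (3.21192,-4.32245) → ×s → (1.53369,-2.06397) → (1.53,-2.06)
v3: (2.5,-4.5) → rotate → (5.14280,-0.22712) → ×s → (2.45569,-0.10845) → (2.46,-0.11)
v4: (5,0) → rotate → (2.61869,4.25940) → ×s → (1.25042,2.03386) → (1.25,2.03)
v5: (4.5,3.5) → rotate → (-0.62476,5.66654) → ×s → (-0.29832,2.70577) → (-0.30,2.71)
v6: (2.5,3) → rotate → (-1.24629,3.70091) → ×s → (-0.59510,1.76719) → (-0.60,1.77)
v7: (0,2) → rotate → (-1.70376,1.04748) → ×s → (-0.81354,0.50017) → (-0.81,0.50)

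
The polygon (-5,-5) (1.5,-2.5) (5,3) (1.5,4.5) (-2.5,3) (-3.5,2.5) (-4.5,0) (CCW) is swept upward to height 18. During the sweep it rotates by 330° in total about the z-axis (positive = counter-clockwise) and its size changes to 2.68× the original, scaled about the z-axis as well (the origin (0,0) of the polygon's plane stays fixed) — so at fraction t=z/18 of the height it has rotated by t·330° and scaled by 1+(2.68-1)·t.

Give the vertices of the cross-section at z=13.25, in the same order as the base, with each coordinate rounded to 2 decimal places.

t = z/height = 13.25/18 = 0.736111
s = 1 + (scale-1)·z/height = 1 + (2.68-1)·13.25/18 = 2.236667
θ = twist·z/height = 330°·13.25/18 = 242.9167° = 4.239696 rad
cos θ = -0.455286, sin θ = -0.890345 (intermediates below are computed at full precision and shown rounded to 5 d.p.)
v1: (-5,-5) → rotate → (-2.17530,6.72816) → ×s → (-4.86541,15.04864) → (-4.87,15.05)
v2: (1.5,-2.5) → rotate → (-2.90879,-0.19730) → ×s → (-6.50600,-0.44130) → (-6.51,-0.44)
v3: (5,3) → rotate → (0.39461,-5.81758) → ×s → (0.88260,-13.01200) → (0.88,-13.01)
v4: (1.5,4.5) → rotate → (3.32362,-3.38430) → ×s → (7.43384,-7.56956) → (7.43,-7.57)
v5: (-2.5,3) → rotate → (3.80925,0.86001) → ×s → (8.52002,1.92355) → (8.52,1.92)
v6: (-3.5,2.5) → rotate → (3.81936,1.97799) → ×s → (8.54264,4.42411) → (8.54,4.42)
v7: (-4.5,0) → rotate → (2.04879,4.00655) → ×s → (4.58245,8.96133) → (4.58,8.96)

Cross-section at z=13.25: (-4.87,15.05) (-6.51,-0.44) (0.88,-13.01) (7.43,-7.57) (8.52,1.92) (8.54,4.42) (4.58,8.96)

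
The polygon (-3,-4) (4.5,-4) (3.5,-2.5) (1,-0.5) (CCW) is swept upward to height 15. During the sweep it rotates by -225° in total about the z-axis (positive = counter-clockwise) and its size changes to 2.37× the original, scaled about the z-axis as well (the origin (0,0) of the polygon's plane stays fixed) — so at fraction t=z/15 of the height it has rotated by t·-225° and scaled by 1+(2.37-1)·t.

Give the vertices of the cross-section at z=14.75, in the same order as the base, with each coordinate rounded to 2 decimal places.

Cross-section at z=14.75: (11.48,2.42) (-1.75,14.02) (-2.31,9.83) (-0.99,2.43)

t = z/height = 14.75/15 = 0.983333
s = 1 + (scale-1)·z/height = 1 + (2.37-1)·14.75/15 = 2.347167
θ = twist·z/height = -225°·14.75/15 = -221.2500° = -3.861541 rad
cos θ = -0.751840, sin θ = 0.659346 (intermediates below are computed at full precision and shown rounded to 5 d.p.)
v1: (-3,-4) → rotate → (4.89290,1.02932) → ×s → (11.48446,2.41599) → (11.48,2.42)
v2: (4.5,-4) → rotate → (-0.74590,5.97442) → ×s → (-1.75074,14.02295) → (-1.75,14.02)
v3: (3.5,-2.5) → rotate → (-0.98307,4.18731) → ×s → (-2.30744,9.82831) → (-2.31,9.83)
v4: (1,-0.5) → rotate → (-0.42217,1.03527) → ×s → (-0.99090,2.42994) → (-0.99,2.43)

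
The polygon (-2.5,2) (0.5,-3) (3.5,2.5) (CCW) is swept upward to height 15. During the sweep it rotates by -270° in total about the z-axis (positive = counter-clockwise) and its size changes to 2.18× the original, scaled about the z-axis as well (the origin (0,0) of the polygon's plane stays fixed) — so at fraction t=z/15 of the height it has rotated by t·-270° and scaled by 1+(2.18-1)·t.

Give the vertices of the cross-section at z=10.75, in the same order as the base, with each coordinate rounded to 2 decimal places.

t = z/height = 10.75/15 = 0.716667
s = 1 + (scale-1)·z/height = 1 + (2.18-1)·10.75/15 = 1.845667
θ = twist·z/height = -270°·10.75/15 = -193.5000° = -3.377212 rad
cos θ = -0.972370, sin θ = 0.233445 (intermediates below are computed at full precision and shown rounded to 5 d.p.)
v1: (-2.5,2) → rotate → (1.96403,-2.52835) → ×s → (3.62495,-4.66650) → (3.62,-4.67)
v2: (0.5,-3) → rotate → (0.21415,3.03383) → ×s → (0.39525,5.59944) → (0.40,5.60)
v3: (3.5,2.5) → rotate → (-3.98691,-1.61387) → ×s → (-7.35850,-2.97866) → (-7.36,-2.98)

Cross-section at z=10.75: (3.62,-4.67) (0.40,5.60) (-7.36,-2.98)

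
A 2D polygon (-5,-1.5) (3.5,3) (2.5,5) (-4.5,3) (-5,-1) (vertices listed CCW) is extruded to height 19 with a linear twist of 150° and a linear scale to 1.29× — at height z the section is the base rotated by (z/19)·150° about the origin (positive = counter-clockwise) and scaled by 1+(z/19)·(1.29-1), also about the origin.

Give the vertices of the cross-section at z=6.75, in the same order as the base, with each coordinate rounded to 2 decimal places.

t = z/height = 6.75/19 = 0.355263
s = 1 + (scale-1)·z/height = 1 + (1.29-1)·6.75/19 = 1.103026
θ = twist·z/height = 150°·6.75/19 = 53.2895° = 0.930077 rad
cos θ = 0.597772, sin θ = 0.801666 (intermediates below are computed at full precision and shown rounded to 5 d.p.)
v1: (-5,-1.5) → rotate → (-1.78636,-4.90499) → ×s → (-1.97041,-5.41033) → (-1.97,-5.41)
v2: (3.5,3) → rotate → (-0.31279,4.59915) → ×s → (-0.34502,5.07298) → (-0.35,5.07)
v3: (2.5,5) → rotate → (-2.51390,4.99303) → ×s → (-2.77290,5.50744) → (-2.77,5.51)
v4: (-4.5,3) → rotate → (-5.09497,-1.81418) → ×s → (-5.61989,-2.00109) → (-5.62,-2.00)
v5: (-5,-1) → rotate → (-2.18720,-4.60610) → ×s → (-2.41254,-5.08065) → (-2.41,-5.08)

Cross-section at z=6.75: (-1.97,-5.41) (-0.35,5.07) (-2.77,5.51) (-5.62,-2.00) (-2.41,-5.08)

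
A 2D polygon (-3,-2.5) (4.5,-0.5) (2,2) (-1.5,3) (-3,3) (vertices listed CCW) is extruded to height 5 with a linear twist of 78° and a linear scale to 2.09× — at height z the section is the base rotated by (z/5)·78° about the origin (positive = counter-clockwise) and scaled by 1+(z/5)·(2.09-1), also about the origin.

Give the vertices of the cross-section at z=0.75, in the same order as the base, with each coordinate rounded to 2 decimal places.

Cross-section at z=0.75: (-2.83,-3.56) (5.24,0.49) (1.81,2.75) (-2.42,3.06) (-4.13,2.71)

t = z/height = 0.75/5 = 0.15
s = 1 + (scale-1)·z/height = 1 + (2.09-1)·0.75/5 = 1.163500
θ = twist·z/height = 78°·0.75/5 = 11.7000° = 0.204204 rad
cos θ = 0.979223, sin θ = 0.202787 (intermediates below are computed at full precision and shown rounded to 5 d.p.)
v1: (-3,-2.5) → rotate → (-2.43070,-3.05642) → ×s → (-2.82812,-3.55614) → (-2.83,-3.56)
v2: (4.5,-0.5) → rotate → (4.50790,0.42293) → ×s → (5.24494,0.49208) → (5.24,0.49)
v3: (2,2) → rotate → (1.55287,2.36402) → ×s → (1.80677,2.75054) → (1.81,2.75)
v4: (-1.5,3) → rotate → (-2.07720,2.63349) → ×s → (-2.41682,3.06406) → (-2.42,3.06)
v5: (-3,3) → rotate → (-3.54603,2.32931) → ×s → (-4.12581,2.71015) → (-4.13,2.71)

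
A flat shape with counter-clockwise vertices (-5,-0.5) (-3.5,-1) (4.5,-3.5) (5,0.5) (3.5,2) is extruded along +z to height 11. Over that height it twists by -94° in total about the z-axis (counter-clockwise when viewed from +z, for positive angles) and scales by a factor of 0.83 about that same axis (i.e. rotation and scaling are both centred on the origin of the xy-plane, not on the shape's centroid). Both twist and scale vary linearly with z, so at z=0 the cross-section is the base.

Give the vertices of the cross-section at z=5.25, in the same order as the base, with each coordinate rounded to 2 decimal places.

t = z/height = 5.25/11 = 0.477273
s = 1 + (scale-1)·z/height = 1 + (0.83-1)·5.25/11 = 0.918864
θ = twist·z/height = -94°·5.25/11 = -44.8636° = -0.783018 rad
cos θ = 0.708788, sin θ = -0.705422 (intermediates below are computed at full precision and shown rounded to 5 d.p.)
v1: (-5,-0.5) → rotate → (-3.89665,3.17272) → ×s → (-3.58049,2.91529) → (-3.58,2.92)
v2: (-3.5,-1) → rotate → (-3.18618,1.76019) → ×s → (-2.92766,1.61737) → (-2.93,1.62)
v3: (4.5,-3.5) → rotate → (0.72057,-5.65516) → ×s → (0.66210,-5.19632) → (0.66,-5.20)
v4: (5,0.5) → rotate → (3.89665,-3.17272) → ×s → (3.58049,-2.91529) → (3.58,-2.92)
v5: (3.5,2) → rotate → (3.89160,-1.05140) → ×s → (3.57585,-0.96609) → (3.58,-0.97)

Cross-section at z=5.25: (-3.58,2.92) (-2.93,1.62) (0.66,-5.20) (3.58,-2.92) (3.58,-0.97)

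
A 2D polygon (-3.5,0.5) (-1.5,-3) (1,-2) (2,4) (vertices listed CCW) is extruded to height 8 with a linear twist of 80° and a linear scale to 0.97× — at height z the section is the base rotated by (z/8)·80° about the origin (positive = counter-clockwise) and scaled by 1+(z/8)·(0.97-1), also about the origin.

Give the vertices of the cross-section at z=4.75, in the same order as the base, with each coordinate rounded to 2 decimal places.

Cross-section at z=4.75: (-2.68,-2.20) (1.18,-3.08) (2.11,-0.60) (-1.57,4.10)

t = z/height = 4.75/8 = 0.59375
s = 1 + (scale-1)·z/height = 1 + (0.97-1)·4.75/8 = 0.982188
θ = twist·z/height = 80°·4.75/8 = 47.5000° = 0.829031 rad
cos θ = 0.675590, sin θ = 0.737277 (intermediates below are computed at full precision and shown rounded to 5 d.p.)
v1: (-3.5,0.5) → rotate → (-2.73320,-2.24268) → ×s → (-2.68452,-2.20273) → (-2.68,-2.20)
v2: (-1.5,-3) → rotate → (1.19845,-3.13269) → ×s → (1.17710,-3.07689) → (1.18,-3.08)
v3: (1,-2) → rotate → (2.15014,-0.61390) → ×s → (2.11185,-0.60297) → (2.11,-0.60)
v4: (2,4) → rotate → (-1.59793,4.17692) → ×s → (-1.56947,4.10251) → (-1.57,4.10)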